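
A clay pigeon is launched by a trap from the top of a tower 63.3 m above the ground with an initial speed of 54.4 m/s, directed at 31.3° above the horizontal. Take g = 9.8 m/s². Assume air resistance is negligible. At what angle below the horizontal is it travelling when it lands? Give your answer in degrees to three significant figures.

44.2°

vₓ = 54.40 cos 31.3° = 46.48 m/s; v_y0 = 54.40 sin 31.3° = 28.26 m/s.
Vertical motion (up positive, ground at y = 0): 4.900 t² − (28.26) t − 63.3 = 0, so t = (28.26 + √(28.26² + 2·9.80·63.3)) / 9.80 = (28.26 + 45.16) / 9.80 = 7.492 s.
At impact: v_y = v_y0 − g t = −45.16 m/s; vₓ = 46.48 m/s.
Angle below horizontal: arctan(|v_y|/vₓ) = arctan(45.16/46.48) = 44.17°.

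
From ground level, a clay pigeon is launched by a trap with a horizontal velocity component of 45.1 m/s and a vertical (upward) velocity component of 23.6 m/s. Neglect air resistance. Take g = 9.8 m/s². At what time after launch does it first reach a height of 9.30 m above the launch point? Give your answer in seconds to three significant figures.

0.433 s

Require v_y0 t − ½ g t² = 9.30, i.e. 4.900 t² − 23.60 t + 9.30 = 0.
t = [23.60 ± √(23.60² − 2·9.80·9.30)] / 9.80 = (23.60 ± 19.36) / 9.80, so t = 0.4330 s or t = 4.383 s.
The first (ascending) time is 0.4330 s.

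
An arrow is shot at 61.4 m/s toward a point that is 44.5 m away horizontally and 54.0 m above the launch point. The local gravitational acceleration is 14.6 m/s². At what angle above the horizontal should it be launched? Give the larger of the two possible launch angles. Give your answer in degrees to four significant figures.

Trajectory: y = x tanθ − g x² (1 + tan²θ)/(2v₀²). With x = 44.5, y = 54.0, v₀ = 61.4, g = 14.6:
3.834 tan²θ − 44.5 tanθ + (57.83) = 0.
tanθ = [44.5 ± √(44.5² − 4 × 3.834 × (57.83))] / (2 × 3.834) = (44.5 ± 33.06) / 7.669, giving tanθ = 1.491 or 10.11.
θ = 56.16° or 84.35°; the larger is 84.35°.

84.35°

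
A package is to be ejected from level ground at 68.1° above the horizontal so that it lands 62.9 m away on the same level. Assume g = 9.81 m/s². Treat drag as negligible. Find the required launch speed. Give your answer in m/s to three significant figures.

29.9 m/s

On level ground R = v₀² sin 2θ / g ⇒ v₀ = √(gR / sin 2θ).
v₀ = √(9.81 × 62.9 / sin 136.2°) = √(617.0 / 0.6921) = √891.50 = 29.86 m/s.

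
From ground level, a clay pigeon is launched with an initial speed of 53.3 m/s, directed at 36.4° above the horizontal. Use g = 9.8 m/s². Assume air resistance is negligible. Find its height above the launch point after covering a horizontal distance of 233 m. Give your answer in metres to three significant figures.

27.2 m

Horizontal component vₓ = 53.30 cos 36.4° = 42.90 m/s; vertical v_y0 = 53.30 sin 36.4° = 31.63 m/s.
Time to reach x = 233 m: t = x/vₓ = 233/42.90 = 5.431 s.
Height: y = v_y0 t − ½ g t² = 31.63 × 5.431 − 4.900 × 5.431² = 171.8 − 144.5 = 27.25 m.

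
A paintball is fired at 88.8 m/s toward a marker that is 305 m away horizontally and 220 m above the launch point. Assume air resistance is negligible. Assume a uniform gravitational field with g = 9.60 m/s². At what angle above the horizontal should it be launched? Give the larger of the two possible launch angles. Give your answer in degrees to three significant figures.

76.7°

Trajectory: y = x tanθ − g x² (1 + tan²θ)/(2v₀²). With x = 305, y = 220, v₀ = 88.8, g = 9.60:
56.63 tan²θ − 305 tanθ + (276.6) = 0.
tanθ = [305 ± √(305² − 4 × 56.63 × (276.6))] / (2 × 56.63) = (305 ± 174.3) / 113.3, giving tanθ = 1.154 or 4.232.
θ = 49.10° or 76.70°; the larger is 76.70°.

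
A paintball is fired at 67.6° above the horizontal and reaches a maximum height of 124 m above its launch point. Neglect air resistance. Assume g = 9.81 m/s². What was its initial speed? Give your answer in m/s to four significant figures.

At the peak v_y = 0, so v_y0 = √(2gH) = √(2 × 9.81 × 124) = 49.32 m/s.
v_y0 = v₀ sin θ ⇒ v₀ = 49.32 / sin 67.6° = 53.35 m/s.

53.35 m/s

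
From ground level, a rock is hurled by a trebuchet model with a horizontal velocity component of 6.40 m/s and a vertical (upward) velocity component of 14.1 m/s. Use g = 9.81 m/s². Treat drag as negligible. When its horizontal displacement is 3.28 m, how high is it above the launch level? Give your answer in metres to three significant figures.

Time to reach x = 3.28 m: t = x/vₓ = 3.28/6.400 = 0.5125 s.
Height: y = v_y0 t − ½ g t² = 14.10 × 0.5125 − 4.905 × 0.5125² = 7.226 − 1.288 = 5.938 m.

5.94 m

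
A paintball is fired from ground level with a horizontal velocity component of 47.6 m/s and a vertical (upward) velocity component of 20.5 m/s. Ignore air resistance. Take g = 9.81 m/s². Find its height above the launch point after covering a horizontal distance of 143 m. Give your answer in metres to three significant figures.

At x = 143 m, t = x/vₓ = 143/47.60 = 3.004 s.
Height: y = v_y0 t − ½ g t² = 20.50 × 3.004 − 4.905 × 3.004² = 61.59 − 44.27 = 17.32 m.

17.3 m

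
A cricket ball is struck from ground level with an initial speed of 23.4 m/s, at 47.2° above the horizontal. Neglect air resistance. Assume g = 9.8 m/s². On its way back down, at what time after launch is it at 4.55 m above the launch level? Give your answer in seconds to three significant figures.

Components: vₓ = 23.40 cos 47.2° = 15.90 m/s, v_y0 = 23.40 sin 47.2° = 17.17 m/s.
Set y = v_y0 t − ½ g t² = 4.55: 4.900 t² − 17.17 t + 4.55 = 0.
Quadratic formula: t = (17.17 ± √205.60) / 9.80 = (17.17 ± 14.34) / 9.80 → t = 0.2888 s or 3.215 s.
The descending-branch root is 3.215 s.

3.22 s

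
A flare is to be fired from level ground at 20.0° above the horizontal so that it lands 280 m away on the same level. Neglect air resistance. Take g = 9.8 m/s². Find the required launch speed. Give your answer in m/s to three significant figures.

Level-ground range: R = v₀² sin(2θ)/g, so v₀ = √(gR / sin 2θ).
v₀ = √(9.80 × 280 / sin 40.00°) = √(2744 / 0.6428) = √4268.9 = 65.34 m/s.

65.3 m/s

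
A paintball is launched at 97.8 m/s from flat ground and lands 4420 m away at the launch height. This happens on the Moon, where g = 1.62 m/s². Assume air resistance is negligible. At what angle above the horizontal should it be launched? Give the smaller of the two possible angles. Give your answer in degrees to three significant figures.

24.2°

From R = (v₀²/g) sin 2θ: sin 2θ = 1.62 × 4420 / 9564.8 = 0.7486.
2θ = 48.47° or 180° − 48.47° = 131.5°, so θ = 24.24° or 65.76°.
The smaller angle is 24.24°.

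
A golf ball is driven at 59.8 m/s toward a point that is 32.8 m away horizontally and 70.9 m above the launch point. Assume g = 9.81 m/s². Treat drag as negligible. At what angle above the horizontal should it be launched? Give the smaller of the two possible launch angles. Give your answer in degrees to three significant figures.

68.1°

Trajectory: y = x tanθ − g x² (1 + tan²θ)/(2v₀²). With x = 32.8, y = 70.9, v₀ = 59.8, g = 9.81:
1.476 tan²θ − 32.8 tanθ + (72.38) = 0.
tanθ = [32.8 ± √(32.8² − 4 × 1.476 × (72.38))] / (2 × 1.476) = (32.8 ± 25.47) / 2.951, giving tanθ = 2.484 or 19.74.
θ = 68.07° or 87.10°; the smaller is 68.07°.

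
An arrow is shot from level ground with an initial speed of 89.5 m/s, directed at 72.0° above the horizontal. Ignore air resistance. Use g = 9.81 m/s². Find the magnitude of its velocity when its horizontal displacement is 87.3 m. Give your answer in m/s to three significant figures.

60.8 m/s

Components: vₓ = 89.50 cos 72.0° = 27.66 m/s, v_y0 = 89.50 sin 72.0° = 85.12 m/s.
x = vₓ t ⇒ t = 87.3/27.66 = 3.157 s.
Vertical velocity there: v_y = v_y0 − g t = 85.12 − 9.81 × 3.157 = 54.15 m/s.
Speed: √(vₓ² + v_y²) = √(27.66² + 54.15²) = 60.81 m/s.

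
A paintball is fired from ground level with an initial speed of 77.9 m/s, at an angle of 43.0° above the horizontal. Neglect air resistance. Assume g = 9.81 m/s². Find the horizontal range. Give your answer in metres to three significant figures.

Resolve: vₓ = 77.90 cos 43.0° = 56.97 m/s and v_y0 = 77.90 sin 43.0° = 53.13 m/s.
Time aloft: T = 2 v_y0 / g = 2 × 53.13 / 9.81 = 10.83 s.
Horizontal distance R = vₓ T = 56.97 × 10.83 = 617.1 m.

617 m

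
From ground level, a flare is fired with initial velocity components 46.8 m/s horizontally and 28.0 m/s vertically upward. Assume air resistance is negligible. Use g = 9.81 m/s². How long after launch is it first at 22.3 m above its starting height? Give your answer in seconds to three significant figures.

0.957 s

Height y(t) = 28.00 t − 4.905 t² = 22.3 gives 4.905 t² − 28.00 t + 22.3 = 0.
t = [28.00 ± √(28.00² − 2·9.81·22.3)] / 9.81 = (28.00 ± 18.61) / 9.81, so t = 0.9568 s or t = 4.752 s.
The first (ascending) time is 0.9568 s.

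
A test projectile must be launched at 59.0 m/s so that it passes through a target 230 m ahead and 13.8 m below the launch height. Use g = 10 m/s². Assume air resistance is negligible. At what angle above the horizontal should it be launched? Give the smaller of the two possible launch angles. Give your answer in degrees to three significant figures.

Trajectory: y = x tanθ − g x² (1 + tan²θ)/(2v₀²). With x = 230, y = −13.8, v₀ = 59.0, g = 10.0:
75.98 tan²θ − 230 tanθ + (62.18) = 0.
tanθ = [230 ± √(230² − 4 × 75.98 × (62.18))] / (2 × 75.98) = (230 ± 184.4) / 152.0, giving tanθ = 0.3001 or 2.727.
θ = 16.71° or 69.86°; the smaller is 16.71°.

16.7°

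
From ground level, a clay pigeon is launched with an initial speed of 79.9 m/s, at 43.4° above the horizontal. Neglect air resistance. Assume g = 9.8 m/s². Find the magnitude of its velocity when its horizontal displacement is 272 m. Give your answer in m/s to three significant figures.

Components: vₓ = 79.90 cos 43.4° = 58.05 m/s, v_y0 = 79.90 sin 43.4° = 54.90 m/s.
Time to reach x = 272 m: t = x/vₓ = 272/58.05 = 4.685 s.
Vertical velocity there: v_y = v_y0 − g t = 54.90 − 9.80 × 4.685 = 8.982 m/s.
Speed: √(vₓ² + v_y²) = √(58.05² + 8.982²) = 58.74 m/s.

58.7 m/s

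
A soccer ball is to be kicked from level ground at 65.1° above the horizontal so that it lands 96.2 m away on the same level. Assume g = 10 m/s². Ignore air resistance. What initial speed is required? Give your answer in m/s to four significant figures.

On level ground R = v₀² sin 2θ / g ⇒ v₀ = √(gR / sin 2θ).
v₀ = √(10.0 × 96.2 / sin 130.2°) = √(962.0 / 0.7638) = √1259.5 = 35.49 m/s.

35.49 m/s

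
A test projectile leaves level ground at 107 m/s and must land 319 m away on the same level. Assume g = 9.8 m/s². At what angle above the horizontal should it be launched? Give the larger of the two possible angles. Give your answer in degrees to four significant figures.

82.08°

R = v₀² sin 2θ / g gives sin 2θ = gR/v₀² = 9.80·319/107² = 0.2731.
2θ = 15.85° or 180° − 15.85° = 164.2°, so θ = 7.923° or 82.08°.
The larger angle is 82.08°.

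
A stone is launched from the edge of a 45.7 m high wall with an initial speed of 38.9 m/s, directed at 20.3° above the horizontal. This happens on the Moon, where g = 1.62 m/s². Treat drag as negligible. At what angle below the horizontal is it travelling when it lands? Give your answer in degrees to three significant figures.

26.5°

Resolve: vₓ = 38.90 cos 20.3° = 36.48 m/s and v_y0 = 38.90 sin 20.3° = 13.50 m/s.
Vertical motion (up positive, ground at y = 0): 0.8100 t² − (13.50) t − 45.7 = 0, so t = (13.50 + √(13.50² + 2·1.62·45.7)) / 1.62 = (13.50 + 18.17) / 1.62 = 19.55 s.
At impact: v_y = v_y0 − g t = −18.17 m/s; vₓ = 36.48 m/s.
Angle below horizontal: arctan(|v_y|/vₓ) = arctan(18.17/36.48) = 26.48°.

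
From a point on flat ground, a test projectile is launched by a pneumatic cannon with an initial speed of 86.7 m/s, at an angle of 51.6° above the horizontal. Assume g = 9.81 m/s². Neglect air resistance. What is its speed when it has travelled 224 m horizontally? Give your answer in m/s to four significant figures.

60.31 m/s

Horizontal component vₓ = 86.70 cos 51.6° = 53.85 m/s; vertical v_y0 = 86.70 sin 51.6° = 67.95 m/s.
Time to reach x = 224 m: t = x/vₓ = 224/53.85 = 4.159 s.
Vertical velocity there: v_y = v_y0 − g t = 67.95 − 9.81 × 4.159 = 27.14 m/s.
Speed: √(vₓ² + v_y²) = √(53.85² + 27.14²) = 60.31 m/s.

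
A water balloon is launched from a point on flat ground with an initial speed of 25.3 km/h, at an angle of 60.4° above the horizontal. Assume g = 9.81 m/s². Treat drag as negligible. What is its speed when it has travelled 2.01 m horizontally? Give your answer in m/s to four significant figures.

3.498 m/s

Convert: 25.3 km/h = 25.3/3.6 = 7.028 m/s.
Resolve: vₓ = 7.028 cos 60.4° = 3.471 m/s and v_y0 = 7.028 sin 60.4° = 6.111 m/s.
x = vₓ t ⇒ t = 2.01/3.471 = 0.5790 s.
Vertical velocity there: v_y = v_y0 − g t = 6.111 − 9.81 × 0.5790 = 0.4303 m/s.
Speed: √(vₓ² + v_y²) = √(3.471² + 0.4303²) = 3.498 m/s.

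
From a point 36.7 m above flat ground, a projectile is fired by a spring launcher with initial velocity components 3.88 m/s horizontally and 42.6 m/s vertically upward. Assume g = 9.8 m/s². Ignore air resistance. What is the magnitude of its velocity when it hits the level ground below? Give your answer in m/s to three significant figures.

Vertical motion (up positive, ground at y = 0): 4.900 t² − (42.60) t − 36.7 = 0, so t = (42.60 + √(42.60² + 2·9.80·36.7)) / 9.80 = (42.60 + 50.34) / 9.80 = 9.484 s.
Vertical velocity at impact: v_y = v_y0 − g t = 42.60 − 9.80 × 9.484 = −50.34 m/s.
Speed: |v| = √(vₓ² + v_y²) = √(3.880² + 50.34²) = 50.49 m/s.

50.5 m/s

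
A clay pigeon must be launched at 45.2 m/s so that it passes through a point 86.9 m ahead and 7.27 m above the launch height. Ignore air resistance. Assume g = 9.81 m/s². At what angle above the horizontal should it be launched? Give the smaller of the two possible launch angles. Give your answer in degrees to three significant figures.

Trajectory: y = x tanθ − g x² (1 + tan²θ)/(2v₀²). With x = 86.9, y = 7.27, v₀ = 45.2, g = 9.81:
18.13 tan²θ − 86.9 tanθ + (25.40) = 0.
tanθ = [86.9 ± √(86.9² − 4 × 18.13 × (25.40))] / (2 × 18.13) = (86.9 ± 75.56) / 36.26, giving tanθ = 0.3127 or 4.480.
θ = 17.36° or 77.42°; the smaller is 17.36°.

17.4°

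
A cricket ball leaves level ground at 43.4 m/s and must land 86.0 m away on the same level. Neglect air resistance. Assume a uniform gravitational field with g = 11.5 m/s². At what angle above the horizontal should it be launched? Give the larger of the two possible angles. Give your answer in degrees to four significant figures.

From R = (v₀²/g) sin 2θ: sin 2θ = 11.5 × 86.0 / 1883.6 = 0.5251.
2θ = 31.67° or 180° − 31.67° = 148.3°, so θ = 15.84° or 74.16°.
The larger angle is 74.16°.

74.16°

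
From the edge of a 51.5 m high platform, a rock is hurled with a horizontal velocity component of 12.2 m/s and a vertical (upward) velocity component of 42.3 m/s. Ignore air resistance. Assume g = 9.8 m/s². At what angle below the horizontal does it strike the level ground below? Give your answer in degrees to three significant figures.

77.0°

The projectile lands when y = 51.5 + (42.30) t − ½·9.80·t² = 0. Positive root: t = (42.30 + √(42.30² + 2·9.80·51.5)) / 9.80 = (42.30 + 52.90) / 9.80 = 9.715 s.
At impact: v_y = v_y0 − g t = −52.90 m/s; vₓ = 12.20 m/s.
Angle below horizontal: arctan(|v_y|/vₓ) = arctan(52.90/12.20) = 77.01°.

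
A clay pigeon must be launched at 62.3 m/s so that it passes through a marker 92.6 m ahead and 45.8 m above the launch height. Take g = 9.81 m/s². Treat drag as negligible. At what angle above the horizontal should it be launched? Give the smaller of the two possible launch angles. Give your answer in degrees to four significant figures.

Trajectory: y = x tanθ − g x² (1 + tan²θ)/(2v₀²). With x = 92.6, y = 45.8, v₀ = 62.3, g = 9.81:
10.84 tan²θ − 92.6 tanθ + (56.64) = 0.
tanθ = [92.6 ± √(92.6² − 4 × 10.84 × (56.64))] / (2 × 10.84) = (92.6 ± 78.23) / 21.67, giving tanθ = 0.6631 or 7.882.
θ = 33.55° or 82.77°; the smaller is 33.55°.

33.55°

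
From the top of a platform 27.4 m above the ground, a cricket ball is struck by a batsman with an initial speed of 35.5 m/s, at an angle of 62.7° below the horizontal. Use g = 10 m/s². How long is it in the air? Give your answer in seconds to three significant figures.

vₓ = 35.50 cos 62.7° = 16.28 m/s; v_y0 = −31.55 m/s (downward).
The projectile lands when y = 27.4 + (−31.55) t − ½·10.0·t² = 0. Positive root: t = (−31.55 + √(31.55² + 2·10.0·27.4)) / 10.0 = (−31.55 + 39.28) / 10.0 = 0.7737 s.

0.774 s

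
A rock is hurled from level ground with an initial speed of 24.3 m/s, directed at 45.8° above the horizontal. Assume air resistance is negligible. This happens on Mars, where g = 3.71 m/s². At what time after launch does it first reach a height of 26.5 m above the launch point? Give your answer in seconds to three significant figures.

vₓ = 24.30 cos 45.8° = 16.94 m/s; v_y0 = 24.30 sin 45.8° = 17.42 m/s.
Set y = v_y0 t − ½ g t² = 26.5: 1.855 t² − 17.42 t + 26.5 = 0.
Quadratic formula: t = (17.42 ± √106.86) / 3.71 = (17.42 ± 10.34) / 3.71 → t = 1.909 s or 7.482 s.
The first (ascending) time is 1.909 s.

1.91 s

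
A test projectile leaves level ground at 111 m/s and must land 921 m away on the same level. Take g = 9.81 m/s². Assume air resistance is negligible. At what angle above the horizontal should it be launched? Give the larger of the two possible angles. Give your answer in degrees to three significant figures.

Level-ground range R = v₀² sin(2θ)/g ⇒ sin(2θ) = gR/v₀² = 9.81 × 921 / 111² = 0.7333.
2θ = 47.16° or 180° − 47.16° = 132.8°, so θ = 23.58° or 66.42°.
The larger angle is 66.42°.

66.4°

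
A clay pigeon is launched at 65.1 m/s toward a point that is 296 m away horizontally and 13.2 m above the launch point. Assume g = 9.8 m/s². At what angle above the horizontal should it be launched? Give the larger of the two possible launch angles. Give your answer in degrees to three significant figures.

67.9°

Trajectory: y = x tanθ − g x² (1 + tan²θ)/(2v₀²). With x = 296, y = 13.2, v₀ = 65.1, g = 9.80:
101.3 tan²θ − 296 tanθ + (114.5) = 0.
tanθ = [296 ± √(296² − 4 × 101.3 × (114.5))] / (2 × 101.3) = (296 ± 203.0) / 202.6, giving tanθ = 0.4589 or 2.463.
θ = 24.65° or 67.90°; the larger is 67.90°.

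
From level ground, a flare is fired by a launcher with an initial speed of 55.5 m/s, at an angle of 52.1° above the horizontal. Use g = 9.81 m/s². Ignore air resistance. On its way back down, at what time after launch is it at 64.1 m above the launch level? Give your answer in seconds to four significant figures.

Components: vₓ = 55.50 cos 52.1° = 34.09 m/s, v_y0 = 55.50 sin 52.1° = 43.79 m/s.
Height y(t) = 43.79 t − 4.905 t² = 64.1 gives 4.905 t² − 43.79 t + 64.1 = 0.
t = [43.79 ± √(43.79² − 2·9.81·64.1)] / 9.81 = (43.79 ± 25.70) / 9.81, so t = 1.845 s or t = 7.084 s.
The descending-branch root is 7.084 s.

7.084 s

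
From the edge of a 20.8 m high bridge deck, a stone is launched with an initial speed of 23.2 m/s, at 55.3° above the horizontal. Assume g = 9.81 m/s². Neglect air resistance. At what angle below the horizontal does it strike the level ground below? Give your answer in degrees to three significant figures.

Components: vₓ = 23.20 cos 55.3° = 13.21 m/s, v_y0 = 23.20 sin 55.3° = 19.07 m/s.
Vertical motion (up positive, ground at y = 0): 4.905 t² − (19.07) t − 20.8 = 0, so t = (19.07 + √(19.07² + 2·9.81·20.8)) / 9.81 = (19.07 + 27.78) / 9.81 = 4.776 s.
At impact: v_y = v_y0 − g t = −27.78 m/s; vₓ = 13.21 m/s.
Angle below horizontal: arctan(|v_y|/vₓ) = arctan(27.78/13.21) = 64.57°.

64.6°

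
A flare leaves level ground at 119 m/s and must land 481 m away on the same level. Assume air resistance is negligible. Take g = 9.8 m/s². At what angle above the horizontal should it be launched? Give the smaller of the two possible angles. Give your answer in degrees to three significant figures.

R = v₀² sin 2θ / g gives sin 2θ = gR/v₀² = 9.80·481/119² = 0.3329.
2θ = 19.44° or 180° − 19.44° = 160.6°, so θ = 9.722° or 80.28°.
The smaller angle is 9.722°.

9.72°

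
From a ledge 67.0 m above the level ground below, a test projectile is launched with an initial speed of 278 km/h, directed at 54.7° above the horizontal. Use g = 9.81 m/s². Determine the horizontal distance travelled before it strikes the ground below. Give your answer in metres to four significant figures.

617.4 m

Convert: 278 km/h = 278/3.6 = 77.22 m/s.
Resolve: vₓ = 77.22 cos 54.7° = 44.62 m/s and v_y0 = 77.22 sin 54.7° = 63.02 m/s.
With up positive and y = 0 at the ground: y(t) = 67.0 + (63.02) t − 4.905 t². Setting y = 0 and taking the positive root: t = [63.02 + √(63.02² + 2·9.81·67.0)] / 9.81 = (63.02 + 72.71) / 9.81 = 13.84 s.
Horizontal distance: R = vₓ t = 44.62 × 13.84 = 617.4 m.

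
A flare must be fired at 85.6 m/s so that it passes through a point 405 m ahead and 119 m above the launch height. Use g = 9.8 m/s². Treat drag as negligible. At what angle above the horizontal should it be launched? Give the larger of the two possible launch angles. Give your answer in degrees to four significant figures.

Trajectory: y = x tanθ − g x² (1 + tan²θ)/(2v₀²). With x = 405, y = 119, v₀ = 85.6, g = 9.80:
109.7 tan²θ − 405 tanθ + (228.7) = 0.
tanθ = [405 ± √(405² − 4 × 109.7 × (228.7))] / (2 × 109.7) = (405 ± 252.4) / 219.4, giving tanθ = 0.6958 or 2.997.
θ = 34.83° or 71.55°; the larger is 71.55°.

71.55°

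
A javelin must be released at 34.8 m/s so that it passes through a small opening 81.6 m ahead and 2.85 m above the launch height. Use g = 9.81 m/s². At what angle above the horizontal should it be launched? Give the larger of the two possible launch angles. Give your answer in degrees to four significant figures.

68.97°

Trajectory: y = x tanθ − g x² (1 + tan²θ)/(2v₀²). With x = 81.6, y = 2.85, v₀ = 34.8, g = 9.81:
26.97 tan²θ − 81.6 tanθ + (29.82) = 0.
tanθ = [81.6 ± √(81.6² − 4 × 26.97 × (29.82))] / (2 × 26.97) = (81.6 ± 58.67) / 53.94, giving tanθ = 0.4252 or 2.601.
θ = 23.03° or 68.97°; the larger is 68.97°.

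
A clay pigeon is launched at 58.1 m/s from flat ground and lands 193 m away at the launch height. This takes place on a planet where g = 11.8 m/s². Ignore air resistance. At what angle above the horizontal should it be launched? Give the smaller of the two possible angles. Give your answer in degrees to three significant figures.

21.2°

R = v₀² sin 2θ / g gives sin 2θ = gR/v₀² = 11.8·193/58.1² = 0.6747.
2θ = 42.43° or 180° − 42.43° = 137.6°, so θ = 21.21° or 68.79°.
The smaller angle is 21.21°.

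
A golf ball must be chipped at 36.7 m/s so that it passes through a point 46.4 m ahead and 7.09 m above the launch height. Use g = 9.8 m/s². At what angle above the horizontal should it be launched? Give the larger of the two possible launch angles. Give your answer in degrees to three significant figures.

Trajectory: y = x tanθ − g x² (1 + tan²θ)/(2v₀²). With x = 46.4, y = 7.09, v₀ = 36.7, g = 9.80:
7.832 tan²θ − 46.4 tanθ + (14.92) = 0.
tanθ = [46.4 ± √(46.4² − 4 × 7.832 × (14.92))] / (2 × 7.832) = (46.4 ± 41.05) / 15.66, giving tanθ = 0.3413 or 5.583.
θ = 18.84° or 79.84°; the larger is 79.84°.

79.8°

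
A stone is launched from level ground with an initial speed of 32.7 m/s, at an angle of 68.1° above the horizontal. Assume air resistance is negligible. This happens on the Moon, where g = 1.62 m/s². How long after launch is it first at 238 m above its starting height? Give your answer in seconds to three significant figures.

Resolve: vₓ = 32.70 cos 68.1° = 12.20 m/s and v_y0 = 32.70 sin 68.1° = 30.34 m/s.
Set y = v_y0 t − ½ g t² = 238: 0.8100 t² − 30.34 t + 238 = 0.
Quadratic formula: t = (30.34 ± √149.41) / 1.62 = (30.34 ± 12.22) / 1.62 → t = 11.18 s or 26.27 s.
The first (ascending) time is 11.18 s.

11.2 s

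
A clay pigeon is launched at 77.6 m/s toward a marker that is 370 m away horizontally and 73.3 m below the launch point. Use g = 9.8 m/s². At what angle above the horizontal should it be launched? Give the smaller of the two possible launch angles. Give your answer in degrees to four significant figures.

Trajectory: y = x tanθ − g x² (1 + tan²θ)/(2v₀²). With x = 370, y = −73.3, v₀ = 77.6, g = 9.80:
111.4 tan²θ − 370 tanθ + (38.10) = 0.
tanθ = [370 ± √(370² − 4 × 111.4 × (38.10))] / (2 × 111.4) = (370 ± 346.3) / 222.8, giving tanθ = 0.1064 or 3.215.
θ = 6.072° or 72.72°; the smaller is 6.072°.

6.072°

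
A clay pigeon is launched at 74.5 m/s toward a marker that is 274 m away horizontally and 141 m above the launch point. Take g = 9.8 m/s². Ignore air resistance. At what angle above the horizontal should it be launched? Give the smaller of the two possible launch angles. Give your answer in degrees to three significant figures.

Trajectory: y = x tanθ − g x² (1 + tan²θ)/(2v₀²). With x = 274, y = 141, v₀ = 74.5, g = 9.80:
66.28 tan²θ − 274 tanθ + (207.3) = 0.
tanθ = [274 ± √(274² − 4 × 66.28 × (207.3))] / (2 × 66.28) = (274 ± 141.9) / 132.6, giving tanθ = 0.9969 or 3.137.
θ = 44.91° or 72.32°; the smaller is 44.91°.

44.9°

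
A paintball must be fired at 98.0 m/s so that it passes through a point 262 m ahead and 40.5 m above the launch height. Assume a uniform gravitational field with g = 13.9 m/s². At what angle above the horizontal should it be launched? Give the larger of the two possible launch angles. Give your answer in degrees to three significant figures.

Trajectory: y = x tanθ − g x² (1 + tan²θ)/(2v₀²). With x = 262, y = 40.5, v₀ = 98.0, g = 13.9:
49.67 tan²θ − 262 tanθ + (90.17) = 0.
tanθ = [262 ± √(262² − 4 × 49.67 × (90.17))] / (2 × 49.67) = (262 ± 225.2) / 99.35, giving tanθ = 0.3702 or 4.904.
θ = 20.31° or 78.47°; the larger is 78.47°.

78.5°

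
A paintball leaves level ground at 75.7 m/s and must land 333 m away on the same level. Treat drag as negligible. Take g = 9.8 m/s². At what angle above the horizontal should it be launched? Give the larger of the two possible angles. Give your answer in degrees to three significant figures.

72.6°

Level-ground range R = v₀² sin(2θ)/g ⇒ sin(2θ) = gR/v₀² = 9.80 × 333 / 75.7² = 0.5695.
2θ = 34.71° or 180° − 34.71° = 145.3°, so θ = 17.36° or 72.64°.
The larger angle is 72.64°.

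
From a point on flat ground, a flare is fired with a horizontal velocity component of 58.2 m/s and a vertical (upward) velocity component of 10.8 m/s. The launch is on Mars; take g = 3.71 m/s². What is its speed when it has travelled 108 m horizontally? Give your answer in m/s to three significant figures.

Time to reach x = 108 m: t = x/vₓ = 108/58.20 = 1.856 s.
Vertical velocity there: v_y = v_y0 − g t = 10.80 − 3.71 × 1.856 = 3.915 m/s.
Speed: √(vₓ² + v_y²) = √(58.20² + 3.915²) = 58.33 m/s.

58.3 m/s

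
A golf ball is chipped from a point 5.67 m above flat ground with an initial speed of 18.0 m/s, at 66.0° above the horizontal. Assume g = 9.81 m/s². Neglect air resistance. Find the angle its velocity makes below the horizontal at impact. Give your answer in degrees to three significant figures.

69.5°

Resolve: vₓ = 18.00 cos 66.0° = 7.321 m/s and v_y0 = 18.00 sin 66.0° = 16.44 m/s.
Vertical motion (up positive, ground at y = 0): 4.905 t² − (16.44) t − 5.67 = 0, so t = (16.44 + √(16.44² + 2·9.81·5.67)) / 9.81 = (16.44 + 19.54) / 9.81 = 3.668 s.
At impact: v_y = v_y0 − g t = −19.54 m/s; vₓ = 7.321 m/s.
Angle below horizontal: arctan(|v_y|/vₓ) = arctan(19.54/7.321) = 69.46°.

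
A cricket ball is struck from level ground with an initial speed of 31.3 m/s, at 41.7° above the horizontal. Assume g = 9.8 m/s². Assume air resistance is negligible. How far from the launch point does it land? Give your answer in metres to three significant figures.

99.3 m

Horizontal component vₓ = 31.30 cos 41.7° = 23.37 m/s; vertical v_y0 = 31.30 sin 41.7° = 20.82 m/s.
Time aloft: T = 2 v_y0 / g = 2 × 20.82 / 9.80 = 4.249 s.
Range: R = vₓ T = 23.37 × 4.249 = 99.31 m.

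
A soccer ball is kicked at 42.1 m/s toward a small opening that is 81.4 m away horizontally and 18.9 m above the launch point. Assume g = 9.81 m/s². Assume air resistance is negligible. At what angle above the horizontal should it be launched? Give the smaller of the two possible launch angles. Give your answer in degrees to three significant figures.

Trajectory: y = x tanθ − g x² (1 + tan²θ)/(2v₀²). With x = 81.4, y = 18.9, v₀ = 42.1, g = 9.81:
18.34 tan²θ − 81.4 tanθ + (37.24) = 0.
tanθ = [81.4 ± √(81.4² − 4 × 18.34 × (37.24))] / (2 × 18.34) = (81.4 ± 62.41) / 36.67, giving tanθ = 0.5179 or 3.921.
θ = 27.38° or 75.69°; the smaller is 27.38°.

27.4°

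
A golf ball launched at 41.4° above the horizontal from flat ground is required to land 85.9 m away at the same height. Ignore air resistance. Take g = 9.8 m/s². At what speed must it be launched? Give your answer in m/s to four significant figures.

29.13 m/s

On level ground R = v₀² sin 2θ / g ⇒ v₀ = √(gR / sin 2θ).
v₀ = √(9.80 × 85.9 / sin 82.80°) = √(841.8 / 0.9921) = √848.51 = 29.13 m/s.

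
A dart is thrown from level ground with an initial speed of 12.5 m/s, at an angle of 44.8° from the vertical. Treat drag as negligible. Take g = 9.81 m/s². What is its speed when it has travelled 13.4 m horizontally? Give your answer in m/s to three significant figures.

10.7 m/s

vₓ = 12.50 sin 44.8° = 8.808 m/s; v_y0 = 12.50 cos 44.8° = 8.870 m/s.
Time to reach x = 13.4 m: t = x/vₓ = 13.4/8.808 = 1.521 s.
Vertical velocity there: v_y = v_y0 − g t = 8.870 − 9.81 × 1.521 = −6.055 m/s.
Speed: √(vₓ² + v_y²) = √(8.808² + 6.055²) = 10.69 m/s.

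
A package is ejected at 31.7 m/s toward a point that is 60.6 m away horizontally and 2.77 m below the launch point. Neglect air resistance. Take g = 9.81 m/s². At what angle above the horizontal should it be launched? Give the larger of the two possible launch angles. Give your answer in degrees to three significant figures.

72.2°

Trajectory: y = x tanθ − g x² (1 + tan²θ)/(2v₀²). With x = 60.6, y = −2.77, v₀ = 31.7, g = 9.81:
17.93 tan²θ − 60.6 tanθ + (15.16) = 0.
tanθ = [60.6 ± √(60.6² − 4 × 17.93 × (15.16))] / (2 × 17.93) = (60.6 ± 50.85) / 35.85, giving tanθ = 0.2720 or 3.109.
θ = 15.21° or 72.17°; the larger is 72.17°.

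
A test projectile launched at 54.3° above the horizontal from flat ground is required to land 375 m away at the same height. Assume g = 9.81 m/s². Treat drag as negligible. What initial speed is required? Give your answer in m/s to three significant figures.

On level ground R = v₀² sin 2θ / g ⇒ v₀ = √(gR / sin 2θ).
v₀ = √(9.81 × 375 / sin 108.6°) = √(3679 / 0.9478) = √3881.5 = 62.30 m/s.

62.3 m/s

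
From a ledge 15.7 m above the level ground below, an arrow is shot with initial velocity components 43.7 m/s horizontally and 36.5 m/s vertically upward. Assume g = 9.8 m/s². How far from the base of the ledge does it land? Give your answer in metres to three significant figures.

343 m

The projectile lands when y = 15.7 + (36.50) t − ½·9.80·t² = 0. Positive root: t = (36.50 + √(36.50² + 2·9.80·15.7)) / 9.80 = (36.50 + 40.50) / 9.80 = 7.857 s.
Horizontal distance: R = vₓ t = 43.70 × 7.857 = 343.3 m.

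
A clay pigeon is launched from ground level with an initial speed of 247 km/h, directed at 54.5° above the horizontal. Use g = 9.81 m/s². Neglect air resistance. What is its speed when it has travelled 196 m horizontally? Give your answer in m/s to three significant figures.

40.6 m/s

Convert: 247 km/h = 247/3.6 = 68.61 m/s.
vₓ = 68.61 cos 54.5° = 39.84 m/s; v_y0 = 68.61 sin 54.5° = 55.86 m/s.
Time to reach x = 196 m: t = x/vₓ = 196/39.84 = 4.919 s.
Vertical velocity there: v_y = v_y0 − g t = 55.86 − 9.81 × 4.919 = 7.599 m/s.
Speed: √(vₓ² + v_y²) = √(39.84² + 7.599²) = 40.56 m/s.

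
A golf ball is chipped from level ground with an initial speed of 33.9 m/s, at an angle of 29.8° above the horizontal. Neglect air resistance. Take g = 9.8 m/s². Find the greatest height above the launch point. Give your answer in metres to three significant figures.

14.5 m

Components: vₓ = 33.90 cos 29.8° = 29.42 m/s, v_y0 = 33.90 sin 29.8° = 16.85 m/s.
Peak height H = v_y0² / (2g) = 283.84 / 19.60 = 14.48 m.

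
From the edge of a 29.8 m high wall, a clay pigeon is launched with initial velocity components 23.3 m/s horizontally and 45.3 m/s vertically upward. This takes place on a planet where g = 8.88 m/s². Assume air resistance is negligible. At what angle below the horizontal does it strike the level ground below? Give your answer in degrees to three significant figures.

With up positive and y = 0 at the ground: y(t) = 29.8 + (45.30) t − 4.440 t². Setting y = 0 and taking the positive root: t = [45.30 + √(45.30² + 2·8.88·29.8)] / 8.88 = (45.30 + 50.81) / 8.88 = 10.82 s.
At impact: v_y = v_y0 − g t = −50.81 m/s; vₓ = 23.30 m/s.
Angle below horizontal: arctan(|v_y|/vₓ) = arctan(50.81/23.30) = 65.36°.

65.4°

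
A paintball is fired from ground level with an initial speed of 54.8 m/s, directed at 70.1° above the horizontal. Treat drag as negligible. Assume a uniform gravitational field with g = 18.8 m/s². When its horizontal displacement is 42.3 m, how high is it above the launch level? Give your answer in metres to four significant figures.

68.51 m

Components: vₓ = 54.80 cos 70.1° = 18.65 m/s, v_y0 = 54.80 sin 70.1° = 51.53 m/s.
Time to reach x = 42.3 m: t = x/vₓ = 42.3/18.65 = 2.268 s.
Height: y = v_y0 t − ½ g t² = 51.53 × 2.268 − 9.400 × 2.268² = 116.9 − 48.34 = 68.51 m.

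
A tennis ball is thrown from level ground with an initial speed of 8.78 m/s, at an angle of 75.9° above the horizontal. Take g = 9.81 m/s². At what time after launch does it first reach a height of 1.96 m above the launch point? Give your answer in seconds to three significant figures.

0.273 s

vₓ = 8.780 cos 75.9° = 2.139 m/s; v_y0 = 8.780 sin 75.9° = 8.515 m/s.
Height y(t) = 8.515 t − 4.905 t² = 1.96 gives 4.905 t² − 8.515 t + 1.96 = 0.
Quadratic formula: t = (8.515 ± √34.058) / 9.81 = (8.515 ± 5.836) / 9.81 → t = 0.2731 s or 1.463 s.
The first (ascending) time is 0.2731 s.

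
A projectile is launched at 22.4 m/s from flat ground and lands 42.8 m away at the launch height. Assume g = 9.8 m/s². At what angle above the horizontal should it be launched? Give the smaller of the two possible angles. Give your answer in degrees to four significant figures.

From R = (v₀²/g) sin 2θ: sin 2θ = 9.80 × 42.8 / 501.76 = 0.8359.
2θ = 56.71° or 180° − 56.71° = 123.3°, so θ = 28.36° or 61.64°.
The smaller angle is 28.36°.

28.36°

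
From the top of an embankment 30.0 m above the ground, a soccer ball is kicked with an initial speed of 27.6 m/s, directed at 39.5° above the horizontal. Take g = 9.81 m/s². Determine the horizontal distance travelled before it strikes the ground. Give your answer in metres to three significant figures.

Horizontal component vₓ = 27.60 cos 39.5° = 21.30 m/s; vertical v_y0 = 27.60 sin 39.5° = 17.56 m/s.
With up positive and y = 0 at the ground: y(t) = 30.0 + (17.56) t − 4.905 t². Setting y = 0 and taking the positive root: t = [17.56 + √(17.56² + 2·9.81·30.0)] / 9.81 = (17.56 + 29.95) / 9.81 = 4.842 s.
Horizontal distance: R = vₓ t = 21.30 × 4.842 = 103.1 m.

103 m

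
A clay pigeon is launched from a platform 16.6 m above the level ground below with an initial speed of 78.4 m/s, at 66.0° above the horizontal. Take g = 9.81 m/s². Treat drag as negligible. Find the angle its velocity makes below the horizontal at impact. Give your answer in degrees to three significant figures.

Resolve: vₓ = 78.40 cos 66.0° = 31.89 m/s and v_y0 = 78.40 sin 66.0° = 71.62 m/s.
Vertical motion (up positive, ground at y = 0): 4.905 t² − (71.62) t − 16.6 = 0, so t = (71.62 + √(71.62² + 2·9.81·16.6)) / 9.81 = (71.62 + 73.86) / 9.81 = 14.83 s.
At impact: v_y = v_y0 − g t = −73.86 m/s; vₓ = 31.89 m/s.
Angle below horizontal: arctan(|v_y|/vₓ) = arctan(73.86/31.89) = 66.65°.

66.6°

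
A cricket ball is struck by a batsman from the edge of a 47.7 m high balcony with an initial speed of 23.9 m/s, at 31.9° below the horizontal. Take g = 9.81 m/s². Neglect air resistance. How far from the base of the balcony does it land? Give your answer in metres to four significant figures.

Resolve: vₓ = 23.90 cos 31.9° = 20.29 m/s and v_y0 = −12.63 m/s (downward).
The projectile lands when y = 47.7 + (−12.63) t − ½·9.81·t² = 0. Positive root: t = (−12.63 + √(12.63² + 2·9.81·47.7)) / 9.81 = (−12.63 + 33.10) / 9.81 = 2.086 s.
Horizontal distance: R = vₓ t = 20.29 × 2.086 = 42.33 m.

42.33 m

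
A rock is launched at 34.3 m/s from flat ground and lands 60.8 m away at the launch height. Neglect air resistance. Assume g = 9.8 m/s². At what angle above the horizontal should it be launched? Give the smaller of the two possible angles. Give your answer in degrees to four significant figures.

15.21°

From R = (v₀²/g) sin 2θ: sin 2θ = 9.80 × 60.8 / 1176.5 = 0.5065.
2θ = 30.43° or 180° − 30.43° = 149.6°, so θ = 15.21° or 74.79°.
The smaller angle is 15.21°.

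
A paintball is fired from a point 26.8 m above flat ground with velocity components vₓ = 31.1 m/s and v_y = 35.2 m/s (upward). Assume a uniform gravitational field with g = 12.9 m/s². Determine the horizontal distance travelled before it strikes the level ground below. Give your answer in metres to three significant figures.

Vertical motion (up positive, ground at y = 0): 6.450 t² − (35.20) t − 26.8 = 0, so t = (35.20 + √(35.20² + 2·12.9·26.8)) / 12.9 = (35.20 + 43.94) / 12.9 = 6.135 s.
Horizontal distance: R = vₓ t = 31.10 × 6.135 = 190.8 m.

191 m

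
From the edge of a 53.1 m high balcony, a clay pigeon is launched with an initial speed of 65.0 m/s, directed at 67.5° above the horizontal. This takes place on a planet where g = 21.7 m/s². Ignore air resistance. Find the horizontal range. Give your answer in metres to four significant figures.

Resolve: vₓ = 65.00 cos 67.5° = 24.87 m/s and v_y0 = 65.00 sin 67.5° = 60.05 m/s.
The projectile lands when y = 53.1 + (60.05) t − ½·21.7·t² = 0. Positive root: t = (60.05 + √(60.05² + 2·21.7·53.1)) / 21.7 = (60.05 + 76.88) / 21.7 = 6.310 s.
Horizontal distance: R = vₓ t = 24.87 × 6.310 = 157.0 m.

157.0 m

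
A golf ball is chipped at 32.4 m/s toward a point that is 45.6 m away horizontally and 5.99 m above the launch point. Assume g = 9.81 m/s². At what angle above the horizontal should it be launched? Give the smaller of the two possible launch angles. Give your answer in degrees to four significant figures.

20.52°

Trajectory: y = x tanθ − g x² (1 + tan²θ)/(2v₀²). With x = 45.6, y = 5.99, v₀ = 32.4, g = 9.81:
9.716 tan²θ − 45.6 tanθ + (15.71) = 0.
tanθ = [45.6 ± √(45.6² − 4 × 9.716 × (15.71))] / (2 × 9.716) = (45.6 ± 38.33) / 19.43, giving tanθ = 0.3743 or 4.319.
θ = 20.52° or 76.96°; the smaller is 20.52°.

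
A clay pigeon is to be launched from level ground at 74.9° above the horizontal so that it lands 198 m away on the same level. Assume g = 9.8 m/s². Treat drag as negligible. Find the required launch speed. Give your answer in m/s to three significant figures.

Level-ground range: R = v₀² sin(2θ)/g, so v₀ = √(gR / sin 2θ).
v₀ = √(9.80 × 198 / sin 149.8°) = √(1940 / 0.5030) = √3857.5 = 62.11 m/s.

62.1 m/s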